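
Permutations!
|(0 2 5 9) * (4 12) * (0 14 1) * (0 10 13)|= |(0 2 5 9 14 1 10 13)(4 12)|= 8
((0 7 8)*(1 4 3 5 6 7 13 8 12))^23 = ((0 13 8)(1 4 3 5 6 7 12))^23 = (0 8 13)(1 3 6 12 4 5 7)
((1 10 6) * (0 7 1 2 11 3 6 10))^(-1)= (0 1 7)(2 6 3 11)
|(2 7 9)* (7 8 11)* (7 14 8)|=3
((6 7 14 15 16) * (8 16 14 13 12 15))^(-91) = (6 14 13 16 15 7 8 12)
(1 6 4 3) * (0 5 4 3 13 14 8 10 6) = [5, 0, 2, 1, 13, 4, 3, 7, 10, 9, 6, 11, 12, 14, 8] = (0 5 4 13 14 8 10 6 3 1)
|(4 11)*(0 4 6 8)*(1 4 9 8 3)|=15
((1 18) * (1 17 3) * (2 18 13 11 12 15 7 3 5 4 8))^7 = (2 18 17 5 4 8) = ((1 13 11 12 15 7 3)(2 18 17 5 4 8))^7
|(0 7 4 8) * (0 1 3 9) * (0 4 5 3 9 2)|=|(0 7 5 3 2)(1 9 4 8)|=20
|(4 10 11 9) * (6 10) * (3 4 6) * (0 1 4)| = 4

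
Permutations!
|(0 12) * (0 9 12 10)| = |(0 10)(9 12)| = 2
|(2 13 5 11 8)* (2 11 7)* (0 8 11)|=|(0 8)(2 13 5 7)|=4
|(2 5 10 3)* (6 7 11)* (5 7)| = 7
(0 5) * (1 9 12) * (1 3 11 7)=(0 5)(1 9 12 3 11 7)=[5, 9, 2, 11, 4, 0, 6, 1, 8, 12, 10, 7, 3]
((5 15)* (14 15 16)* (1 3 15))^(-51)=((1 3 15 5 16 14))^(-51)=(1 5)(3 16)(14 15)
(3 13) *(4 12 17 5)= [0, 1, 2, 13, 12, 4, 6, 7, 8, 9, 10, 11, 17, 3, 14, 15, 16, 5]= (3 13)(4 12 17 5)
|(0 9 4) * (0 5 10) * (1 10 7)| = 7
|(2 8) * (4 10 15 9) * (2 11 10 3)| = 8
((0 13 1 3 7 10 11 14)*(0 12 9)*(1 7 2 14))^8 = (0 14 1 7 9 2 11 13 12 3 10)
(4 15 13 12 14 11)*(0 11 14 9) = (0 11 4 15 13 12 9) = [11, 1, 2, 3, 15, 5, 6, 7, 8, 0, 10, 4, 9, 12, 14, 13]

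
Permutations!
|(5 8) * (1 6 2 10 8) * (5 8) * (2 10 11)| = 4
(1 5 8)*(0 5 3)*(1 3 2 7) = (0 5 8 3)(1 2 7) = [5, 2, 7, 0, 4, 8, 6, 1, 3]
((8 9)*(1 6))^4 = (9)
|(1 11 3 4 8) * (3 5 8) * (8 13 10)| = 6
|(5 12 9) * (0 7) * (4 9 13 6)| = 6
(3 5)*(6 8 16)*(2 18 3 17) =(2 18 3 5 17)(6 8 16) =[0, 1, 18, 5, 4, 17, 8, 7, 16, 9, 10, 11, 12, 13, 14, 15, 6, 2, 3]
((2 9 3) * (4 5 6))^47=(2 3 9)(4 6 5)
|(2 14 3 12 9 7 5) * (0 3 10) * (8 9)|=|(0 3 12 8 9 7 5 2 14 10)|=10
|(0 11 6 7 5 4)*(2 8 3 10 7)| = 10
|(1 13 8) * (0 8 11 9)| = 6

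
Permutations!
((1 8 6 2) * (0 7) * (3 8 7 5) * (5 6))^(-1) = (0 7 1 2 6)(3 5 8) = ((0 6 2 1 7)(3 8 5))^(-1)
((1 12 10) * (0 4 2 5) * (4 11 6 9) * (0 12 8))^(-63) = ((0 11 6 9 4 2 5 12 10 1 8))^(-63) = (0 9 5 1 11 4 12 8 6 2 10)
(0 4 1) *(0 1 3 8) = (0 4 3 8) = [4, 1, 2, 8, 3, 5, 6, 7, 0]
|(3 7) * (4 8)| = 2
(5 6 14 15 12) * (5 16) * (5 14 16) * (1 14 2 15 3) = (1 14 3)(2 15 12 5 6 16) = [0, 14, 15, 1, 4, 6, 16, 7, 8, 9, 10, 11, 5, 13, 3, 12, 2]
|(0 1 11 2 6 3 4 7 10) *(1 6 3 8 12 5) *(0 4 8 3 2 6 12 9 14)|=|(0 12 5 1 11 6 3 8 9 14)(4 7 10)|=30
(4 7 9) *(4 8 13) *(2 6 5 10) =(2 6 5 10)(4 7 9 8 13) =[0, 1, 6, 3, 7, 10, 5, 9, 13, 8, 2, 11, 12, 4]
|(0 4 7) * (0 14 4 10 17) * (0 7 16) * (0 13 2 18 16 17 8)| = 12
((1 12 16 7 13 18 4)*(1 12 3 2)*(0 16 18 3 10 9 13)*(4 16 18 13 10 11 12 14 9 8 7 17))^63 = ((0 18 16 17 4 14 9 10 8 7)(1 11 12 13 3 2))^63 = (0 17 9 7 16 14 8 18 4 10)(1 13)(2 12)(3 11)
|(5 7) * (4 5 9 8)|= 5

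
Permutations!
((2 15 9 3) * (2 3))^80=(2 9 15)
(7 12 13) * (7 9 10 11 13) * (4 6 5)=(4 6 5)(7 12)(9 10 11 13)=[0, 1, 2, 3, 6, 4, 5, 12, 8, 10, 11, 13, 7, 9]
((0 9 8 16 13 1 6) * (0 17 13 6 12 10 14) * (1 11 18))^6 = (0 13 14 17 10 6 12 16 1 8 18 9 11)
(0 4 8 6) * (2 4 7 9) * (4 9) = [7, 1, 9, 3, 8, 5, 0, 4, 6, 2] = (0 7 4 8 6)(2 9)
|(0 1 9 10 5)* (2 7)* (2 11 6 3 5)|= 10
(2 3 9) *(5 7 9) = [0, 1, 3, 5, 4, 7, 6, 9, 8, 2] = (2 3 5 7 9)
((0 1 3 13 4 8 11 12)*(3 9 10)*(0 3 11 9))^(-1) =(0 1)(3 12 11 10 9 8 4 13)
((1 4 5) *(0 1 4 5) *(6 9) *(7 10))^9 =(0 1 5 4)(6 9)(7 10)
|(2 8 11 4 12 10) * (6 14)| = |(2 8 11 4 12 10)(6 14)| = 6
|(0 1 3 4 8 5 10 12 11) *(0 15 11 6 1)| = |(1 3 4 8 5 10 12 6)(11 15)| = 8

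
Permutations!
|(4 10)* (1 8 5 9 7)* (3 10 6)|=|(1 8 5 9 7)(3 10 4 6)|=20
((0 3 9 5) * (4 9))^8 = (0 9 3 5 4)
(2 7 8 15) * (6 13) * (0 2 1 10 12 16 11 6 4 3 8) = [2, 10, 7, 8, 3, 5, 13, 0, 15, 9, 12, 6, 16, 4, 14, 1, 11] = (0 2 7)(1 10 12 16 11 6 13 4 3 8 15)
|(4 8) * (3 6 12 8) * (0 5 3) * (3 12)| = |(0 5 12 8 4)(3 6)| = 10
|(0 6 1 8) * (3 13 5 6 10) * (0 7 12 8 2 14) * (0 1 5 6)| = |(0 10 3 13 6 5)(1 2 14)(7 12 8)| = 6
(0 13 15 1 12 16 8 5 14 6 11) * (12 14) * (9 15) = [13, 14, 2, 3, 4, 12, 11, 7, 5, 15, 10, 0, 16, 9, 6, 1, 8] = (0 13 9 15 1 14 6 11)(5 12 16 8)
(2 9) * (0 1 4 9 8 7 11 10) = [1, 4, 8, 3, 9, 5, 6, 11, 7, 2, 0, 10] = (0 1 4 9 2 8 7 11 10)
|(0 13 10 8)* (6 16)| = 4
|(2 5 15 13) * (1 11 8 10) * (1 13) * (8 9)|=|(1 11 9 8 10 13 2 5 15)|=9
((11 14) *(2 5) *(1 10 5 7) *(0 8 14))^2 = ((0 8 14 11)(1 10 5 2 7))^2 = (0 14)(1 5 7 10 2)(8 11)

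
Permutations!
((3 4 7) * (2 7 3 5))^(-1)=((2 7 5)(3 4))^(-1)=(2 5 7)(3 4)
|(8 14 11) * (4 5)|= 6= |(4 5)(8 14 11)|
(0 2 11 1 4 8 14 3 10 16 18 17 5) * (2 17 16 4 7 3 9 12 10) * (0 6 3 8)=(0 17 5 6 3 2 11 1 7 8 14 9 12 10 4)(16 18)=[17, 7, 11, 2, 0, 6, 3, 8, 14, 12, 4, 1, 10, 13, 9, 15, 18, 5, 16]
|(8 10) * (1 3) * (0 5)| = 2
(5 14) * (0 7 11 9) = (0 7 11 9)(5 14) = [7, 1, 2, 3, 4, 14, 6, 11, 8, 0, 10, 9, 12, 13, 5]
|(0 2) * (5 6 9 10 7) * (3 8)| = 10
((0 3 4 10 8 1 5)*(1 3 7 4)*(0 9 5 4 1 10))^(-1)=(0 4 1 7)(3 8 10)(5 9)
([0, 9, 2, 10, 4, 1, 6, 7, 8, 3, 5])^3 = (1 10 9 5 3)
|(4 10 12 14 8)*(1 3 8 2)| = |(1 3 8 4 10 12 14 2)| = 8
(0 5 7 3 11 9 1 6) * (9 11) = [5, 6, 2, 9, 4, 7, 0, 3, 8, 1, 10, 11] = (11)(0 5 7 3 9 1 6)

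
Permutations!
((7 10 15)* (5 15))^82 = (5 7)(10 15)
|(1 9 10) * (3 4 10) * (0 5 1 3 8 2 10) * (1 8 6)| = |(0 5 8 2 10 3 4)(1 9 6)| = 21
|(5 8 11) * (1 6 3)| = 3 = |(1 6 3)(5 8 11)|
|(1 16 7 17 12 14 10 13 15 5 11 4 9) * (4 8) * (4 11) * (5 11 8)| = 13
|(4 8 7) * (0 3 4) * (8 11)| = 6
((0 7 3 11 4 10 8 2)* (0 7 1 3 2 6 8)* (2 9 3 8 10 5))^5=(2 4 3 7 5 11 9)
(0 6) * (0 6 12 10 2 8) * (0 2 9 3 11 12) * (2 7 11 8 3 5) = (2 3 8 7 11 12 10 9 5) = [0, 1, 3, 8, 4, 2, 6, 11, 7, 5, 9, 12, 10]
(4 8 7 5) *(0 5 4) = [5, 1, 2, 3, 8, 0, 6, 4, 7] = (0 5)(4 8 7)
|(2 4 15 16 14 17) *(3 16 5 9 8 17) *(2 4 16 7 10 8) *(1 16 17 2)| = |(1 16 14 3 7 10 8 2 17 4 15 5 9)| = 13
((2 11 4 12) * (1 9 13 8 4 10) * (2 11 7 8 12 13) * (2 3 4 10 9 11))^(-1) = ((1 11 9 3 4 13 12 2 7 8 10))^(-1) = (1 10 8 7 2 12 13 4 3 9 11)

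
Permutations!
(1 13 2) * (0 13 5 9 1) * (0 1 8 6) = [13, 5, 1, 3, 4, 9, 0, 7, 6, 8, 10, 11, 12, 2] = (0 13 2 1 5 9 8 6)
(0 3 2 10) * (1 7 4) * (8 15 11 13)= (0 3 2 10)(1 7 4)(8 15 11 13)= [3, 7, 10, 2, 1, 5, 6, 4, 15, 9, 0, 13, 12, 8, 14, 11]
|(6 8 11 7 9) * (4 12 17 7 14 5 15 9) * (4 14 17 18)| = 9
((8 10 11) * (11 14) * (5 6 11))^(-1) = ((5 6 11 8 10 14))^(-1) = (5 14 10 8 11 6)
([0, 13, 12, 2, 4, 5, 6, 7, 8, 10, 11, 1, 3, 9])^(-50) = (13)(2 12 3)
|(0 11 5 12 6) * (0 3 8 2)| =8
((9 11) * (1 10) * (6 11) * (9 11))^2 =((11)(1 10)(6 9))^2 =(11)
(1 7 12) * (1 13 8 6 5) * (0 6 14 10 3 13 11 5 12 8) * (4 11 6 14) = (0 14 10 3 13)(1 7 8 4 11 5)(6 12) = [14, 7, 2, 13, 11, 1, 12, 8, 4, 9, 3, 5, 6, 0, 10]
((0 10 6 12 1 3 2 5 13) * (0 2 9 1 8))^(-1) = (0 8 12 6 10)(1 9 3)(2 13 5)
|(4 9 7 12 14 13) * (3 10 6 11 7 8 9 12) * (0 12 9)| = |(0 12 14 13 4 9 8)(3 10 6 11 7)| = 35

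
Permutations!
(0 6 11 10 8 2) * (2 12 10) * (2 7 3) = [6, 1, 0, 2, 4, 5, 11, 3, 12, 9, 8, 7, 10] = (0 6 11 7 3 2)(8 12 10)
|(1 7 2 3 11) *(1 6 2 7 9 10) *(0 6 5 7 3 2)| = 12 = |(0 6)(1 9 10)(3 11 5 7)|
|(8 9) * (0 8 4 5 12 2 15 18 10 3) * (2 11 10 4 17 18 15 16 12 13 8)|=|(0 2 16 12 11 10 3)(4 5 13 8 9 17 18)|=7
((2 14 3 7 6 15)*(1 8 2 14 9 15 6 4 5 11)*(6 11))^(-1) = (1 11 6 5 4 7 3 14 15 9 2 8)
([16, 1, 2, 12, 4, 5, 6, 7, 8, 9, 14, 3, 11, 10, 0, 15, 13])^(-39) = [16, 1, 2, 3, 4, 5, 6, 7, 8, 9, 14, 11, 12, 10, 0, 15, 13]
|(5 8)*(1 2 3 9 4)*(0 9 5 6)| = |(0 9 4 1 2 3 5 8 6)| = 9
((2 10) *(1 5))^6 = (10)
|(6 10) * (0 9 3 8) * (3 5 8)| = 4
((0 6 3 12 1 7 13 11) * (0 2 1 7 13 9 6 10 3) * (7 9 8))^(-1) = (0 6 9 12 3 10)(1 2 11 13)(7 8)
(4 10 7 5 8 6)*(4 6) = (4 10 7 5 8) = [0, 1, 2, 3, 10, 8, 6, 5, 4, 9, 7]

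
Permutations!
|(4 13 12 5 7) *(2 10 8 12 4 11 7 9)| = 6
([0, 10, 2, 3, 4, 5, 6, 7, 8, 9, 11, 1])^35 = (1 11 10)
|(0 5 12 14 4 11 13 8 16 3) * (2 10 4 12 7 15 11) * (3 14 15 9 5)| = |(0 3)(2 10 4)(5 7 9)(8 16 14 12 15 11 13)| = 42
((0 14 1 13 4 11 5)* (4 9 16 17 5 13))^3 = (0 4 9 5 1 13 17 14 11 16)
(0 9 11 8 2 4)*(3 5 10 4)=[9, 1, 3, 5, 0, 10, 6, 7, 2, 11, 4, 8]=(0 9 11 8 2 3 5 10 4)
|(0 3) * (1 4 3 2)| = |(0 2 1 4 3)| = 5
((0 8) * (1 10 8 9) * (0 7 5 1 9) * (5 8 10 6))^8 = (10)(1 5 6)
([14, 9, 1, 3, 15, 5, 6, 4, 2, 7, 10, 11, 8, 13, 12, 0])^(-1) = [15, 2, 8, 3, 7, 5, 6, 9, 12, 1, 10, 11, 14, 13, 0, 4]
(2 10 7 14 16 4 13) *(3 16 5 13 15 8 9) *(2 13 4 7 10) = [0, 1, 2, 16, 15, 4, 6, 14, 9, 3, 10, 11, 12, 13, 5, 8, 7] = (3 16 7 14 5 4 15 8 9)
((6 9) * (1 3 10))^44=((1 3 10)(6 9))^44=(1 10 3)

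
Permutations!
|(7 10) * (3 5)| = |(3 5)(7 10)| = 2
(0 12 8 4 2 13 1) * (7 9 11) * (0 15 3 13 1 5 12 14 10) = (0 14 10)(1 15 3 13 5 12 8 4 2)(7 9 11) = [14, 15, 1, 13, 2, 12, 6, 9, 4, 11, 0, 7, 8, 5, 10, 3]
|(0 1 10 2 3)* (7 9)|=|(0 1 10 2 3)(7 9)|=10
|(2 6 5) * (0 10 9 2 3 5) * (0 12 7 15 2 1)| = |(0 10 9 1)(2 6 12 7 15)(3 5)| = 20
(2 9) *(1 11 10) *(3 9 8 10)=(1 11 3 9 2 8 10)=[0, 11, 8, 9, 4, 5, 6, 7, 10, 2, 1, 3]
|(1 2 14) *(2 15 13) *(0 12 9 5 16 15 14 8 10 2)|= 42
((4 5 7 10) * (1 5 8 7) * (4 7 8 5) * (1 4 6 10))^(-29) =(1 7 10 6)(4 5)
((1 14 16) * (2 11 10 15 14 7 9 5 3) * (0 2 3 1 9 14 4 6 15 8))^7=((0 2 11 10 8)(1 7 14 16 9 5)(4 6 15))^7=(0 11 8 2 10)(1 7 14 16 9 5)(4 6 15)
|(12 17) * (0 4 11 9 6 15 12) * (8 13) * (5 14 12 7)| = 22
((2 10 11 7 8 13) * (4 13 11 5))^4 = (2 13 4 5 10)(7 8 11)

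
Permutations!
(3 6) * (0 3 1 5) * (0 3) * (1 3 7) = (1 5 7)(3 6) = [0, 5, 2, 6, 4, 7, 3, 1]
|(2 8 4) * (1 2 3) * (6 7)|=10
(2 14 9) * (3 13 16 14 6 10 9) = [0, 1, 6, 13, 4, 5, 10, 7, 8, 2, 9, 11, 12, 16, 3, 15, 14] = (2 6 10 9)(3 13 16 14)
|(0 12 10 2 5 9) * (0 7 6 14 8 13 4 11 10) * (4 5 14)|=22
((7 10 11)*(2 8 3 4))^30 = ((2 8 3 4)(7 10 11))^30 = (11)(2 3)(4 8)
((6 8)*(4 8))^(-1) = ((4 8 6))^(-1) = (4 6 8)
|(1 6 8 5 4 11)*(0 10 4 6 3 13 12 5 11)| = |(0 10 4)(1 3 13 12 5 6 8 11)| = 24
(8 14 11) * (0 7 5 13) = [7, 1, 2, 3, 4, 13, 6, 5, 14, 9, 10, 8, 12, 0, 11] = (0 7 5 13)(8 14 11)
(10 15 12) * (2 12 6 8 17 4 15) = [0, 1, 12, 3, 15, 5, 8, 7, 17, 9, 2, 11, 10, 13, 14, 6, 16, 4] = (2 12 10)(4 15 6 8 17)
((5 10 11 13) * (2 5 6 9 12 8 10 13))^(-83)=(2 10 12 6 5 11 8 9 13)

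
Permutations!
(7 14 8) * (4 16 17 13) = (4 16 17 13)(7 14 8) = [0, 1, 2, 3, 16, 5, 6, 14, 7, 9, 10, 11, 12, 4, 8, 15, 17, 13]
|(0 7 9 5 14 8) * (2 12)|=6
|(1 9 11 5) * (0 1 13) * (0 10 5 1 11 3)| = 15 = |(0 11 1 9 3)(5 13 10)|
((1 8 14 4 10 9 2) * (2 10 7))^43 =(1 8 14 4 7 2)(9 10)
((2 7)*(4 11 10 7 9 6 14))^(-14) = (2 6 4 10)(7 9 14 11)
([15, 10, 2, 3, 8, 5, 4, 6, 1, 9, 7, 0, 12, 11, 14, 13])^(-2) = (0 13)(1 4 7)(6 10 8)(11 15)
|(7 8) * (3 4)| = 2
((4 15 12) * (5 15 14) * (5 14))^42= (4 15)(5 12)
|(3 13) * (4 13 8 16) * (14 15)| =|(3 8 16 4 13)(14 15)| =10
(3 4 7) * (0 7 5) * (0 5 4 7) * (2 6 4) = [0, 1, 6, 7, 2, 5, 4, 3] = (2 6 4)(3 7)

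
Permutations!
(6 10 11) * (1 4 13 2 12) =[0, 4, 12, 3, 13, 5, 10, 7, 8, 9, 11, 6, 1, 2] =(1 4 13 2 12)(6 10 11)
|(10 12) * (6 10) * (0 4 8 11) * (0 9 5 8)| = |(0 4)(5 8 11 9)(6 10 12)| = 12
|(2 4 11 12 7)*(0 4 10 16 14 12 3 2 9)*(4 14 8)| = 35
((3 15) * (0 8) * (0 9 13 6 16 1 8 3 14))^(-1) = ((0 3 15 14)(1 8 9 13 6 16))^(-1) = (0 14 15 3)(1 16 6 13 9 8)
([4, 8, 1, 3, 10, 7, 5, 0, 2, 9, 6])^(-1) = (0 7 5 6 10 4)(1 2 8)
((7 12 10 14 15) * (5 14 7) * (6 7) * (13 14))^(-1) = (5 15 14 13)(6 10 12 7)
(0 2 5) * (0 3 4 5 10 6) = (0 2 10 6)(3 4 5) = [2, 1, 10, 4, 5, 3, 0, 7, 8, 9, 6]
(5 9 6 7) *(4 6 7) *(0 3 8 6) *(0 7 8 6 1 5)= [3, 5, 2, 6, 7, 9, 4, 0, 1, 8]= (0 3 6 4 7)(1 5 9 8)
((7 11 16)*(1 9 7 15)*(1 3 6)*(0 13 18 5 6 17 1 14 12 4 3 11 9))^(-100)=((0 13 18 5 6 14 12 4 3 17 1)(7 9)(11 16 15))^(-100)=(0 1 17 3 4 12 14 6 5 18 13)(11 15 16)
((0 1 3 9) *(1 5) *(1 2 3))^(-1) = (0 9 3 2 5)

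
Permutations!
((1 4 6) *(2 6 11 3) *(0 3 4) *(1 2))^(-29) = (0 3 1)(2 6)(4 11)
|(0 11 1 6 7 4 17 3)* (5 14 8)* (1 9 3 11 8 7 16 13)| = |(0 8 5 14 7 4 17 11 9 3)(1 6 16 13)| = 20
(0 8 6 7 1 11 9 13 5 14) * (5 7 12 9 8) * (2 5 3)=(0 3 2 5 14)(1 11 8 6 12 9 13 7)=[3, 11, 5, 2, 4, 14, 12, 1, 6, 13, 10, 8, 9, 7, 0]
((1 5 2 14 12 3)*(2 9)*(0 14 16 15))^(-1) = (0 15 16 2 9 5 1 3 12 14)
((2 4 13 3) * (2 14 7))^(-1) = (2 7 14 3 13 4) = ((2 4 13 3 14 7))^(-1)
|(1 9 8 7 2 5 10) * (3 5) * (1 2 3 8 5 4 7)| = 6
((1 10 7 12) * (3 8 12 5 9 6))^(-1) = ((1 10 7 5 9 6 3 8 12))^(-1) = (1 12 8 3 6 9 5 7 10)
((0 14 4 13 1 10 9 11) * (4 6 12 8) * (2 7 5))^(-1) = (0 11 9 10 1 13 4 8 12 6 14)(2 5 7)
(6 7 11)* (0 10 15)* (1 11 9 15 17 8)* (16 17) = [10, 11, 2, 3, 4, 5, 7, 9, 1, 15, 16, 6, 12, 13, 14, 0, 17, 8] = (0 10 16 17 8 1 11 6 7 9 15)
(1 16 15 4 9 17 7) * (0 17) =(0 17 7 1 16 15 4 9) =[17, 16, 2, 3, 9, 5, 6, 1, 8, 0, 10, 11, 12, 13, 14, 4, 15, 7]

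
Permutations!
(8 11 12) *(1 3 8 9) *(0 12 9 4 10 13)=(0 12 4 10 13)(1 3 8 11 9)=[12, 3, 2, 8, 10, 5, 6, 7, 11, 1, 13, 9, 4, 0]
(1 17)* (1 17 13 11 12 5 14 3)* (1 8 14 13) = [0, 1, 2, 8, 4, 13, 6, 7, 14, 9, 10, 12, 5, 11, 3, 15, 16, 17] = (17)(3 8 14)(5 13 11 12)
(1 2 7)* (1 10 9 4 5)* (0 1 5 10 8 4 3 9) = (0 1 2 7 8 4 10)(3 9) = [1, 2, 7, 9, 10, 5, 6, 8, 4, 3, 0]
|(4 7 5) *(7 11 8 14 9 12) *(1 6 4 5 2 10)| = |(1 6 4 11 8 14 9 12 7 2 10)| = 11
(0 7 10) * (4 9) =(0 7 10)(4 9) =[7, 1, 2, 3, 9, 5, 6, 10, 8, 4, 0]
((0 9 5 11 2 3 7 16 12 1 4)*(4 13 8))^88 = ((0 9 5 11 2 3 7 16 12 1 13 8 4))^88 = (0 13 16 2 9 8 12 3 5 4 1 7 11)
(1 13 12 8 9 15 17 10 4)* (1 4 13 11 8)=(1 11 8 9 15 17 10 13 12)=[0, 11, 2, 3, 4, 5, 6, 7, 9, 15, 13, 8, 1, 12, 14, 17, 16, 10]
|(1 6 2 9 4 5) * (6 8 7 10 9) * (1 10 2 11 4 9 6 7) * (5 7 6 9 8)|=5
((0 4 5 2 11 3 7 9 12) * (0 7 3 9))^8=((0 4 5 2 11 9 12 7))^8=(12)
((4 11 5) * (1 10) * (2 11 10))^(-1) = ((1 2 11 5 4 10))^(-1) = (1 10 4 5 11 2)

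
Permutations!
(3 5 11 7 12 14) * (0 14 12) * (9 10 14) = (0 9 10 14 3 5 11 7) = [9, 1, 2, 5, 4, 11, 6, 0, 8, 10, 14, 7, 12, 13, 3]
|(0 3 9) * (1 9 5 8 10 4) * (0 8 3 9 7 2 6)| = 18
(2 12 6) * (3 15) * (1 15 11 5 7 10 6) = (1 15 3 11 5 7 10 6 2 12) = [0, 15, 12, 11, 4, 7, 2, 10, 8, 9, 6, 5, 1, 13, 14, 3]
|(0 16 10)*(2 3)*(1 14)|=|(0 16 10)(1 14)(2 3)|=6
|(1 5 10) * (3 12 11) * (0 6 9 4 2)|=15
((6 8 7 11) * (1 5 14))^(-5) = ((1 5 14)(6 8 7 11))^(-5) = (1 5 14)(6 11 7 8)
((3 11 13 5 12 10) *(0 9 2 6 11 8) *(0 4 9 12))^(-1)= (0 5 13 11 6 2 9 4 8 3 10 12)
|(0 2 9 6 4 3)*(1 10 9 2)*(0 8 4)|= |(0 1 10 9 6)(3 8 4)|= 15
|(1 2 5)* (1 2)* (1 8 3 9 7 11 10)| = 14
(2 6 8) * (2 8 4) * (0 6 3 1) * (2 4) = (8)(0 6 2 3 1) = [6, 0, 3, 1, 4, 5, 2, 7, 8]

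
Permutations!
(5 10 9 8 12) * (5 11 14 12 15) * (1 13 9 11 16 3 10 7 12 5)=(1 13 9 8 15)(3 10 11 14 5 7 12 16)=[0, 13, 2, 10, 4, 7, 6, 12, 15, 8, 11, 14, 16, 9, 5, 1, 3]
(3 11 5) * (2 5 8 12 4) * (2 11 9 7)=[0, 1, 5, 9, 11, 3, 6, 2, 12, 7, 10, 8, 4]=(2 5 3 9 7)(4 11 8 12)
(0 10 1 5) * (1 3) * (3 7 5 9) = (0 10 7 5)(1 9 3) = [10, 9, 2, 1, 4, 0, 6, 5, 8, 3, 7]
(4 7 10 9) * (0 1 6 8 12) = [1, 6, 2, 3, 7, 5, 8, 10, 12, 4, 9, 11, 0] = (0 1 6 8 12)(4 7 10 9)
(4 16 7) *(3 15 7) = (3 15 7 4 16) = [0, 1, 2, 15, 16, 5, 6, 4, 8, 9, 10, 11, 12, 13, 14, 7, 3]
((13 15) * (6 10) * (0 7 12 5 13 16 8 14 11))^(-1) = (0 11 14 8 16 15 13 5 12 7)(6 10)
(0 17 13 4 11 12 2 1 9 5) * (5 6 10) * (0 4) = (0 17 13)(1 9 6 10 5 4 11 12 2) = [17, 9, 1, 3, 11, 4, 10, 7, 8, 6, 5, 12, 2, 0, 14, 15, 16, 13]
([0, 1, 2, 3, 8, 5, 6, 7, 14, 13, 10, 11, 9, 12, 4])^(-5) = [0, 1, 2, 3, 8, 5, 6, 7, 14, 13, 10, 11, 9, 12, 4]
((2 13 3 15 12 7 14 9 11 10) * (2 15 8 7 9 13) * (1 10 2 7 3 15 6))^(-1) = ((1 10 6)(2 7 14 13 15 12 9 11)(3 8))^(-1) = (1 6 10)(2 11 9 12 15 13 14 7)(3 8)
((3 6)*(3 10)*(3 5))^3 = ((3 6 10 5))^3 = (3 5 10 6)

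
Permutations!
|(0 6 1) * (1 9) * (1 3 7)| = 6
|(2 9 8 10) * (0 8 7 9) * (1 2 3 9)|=|(0 8 10 3 9 7 1 2)|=8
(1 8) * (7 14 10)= [0, 8, 2, 3, 4, 5, 6, 14, 1, 9, 7, 11, 12, 13, 10]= (1 8)(7 14 10)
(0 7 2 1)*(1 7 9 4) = (0 9 4 1)(2 7) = [9, 0, 7, 3, 1, 5, 6, 2, 8, 4]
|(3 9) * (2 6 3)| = |(2 6 3 9)| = 4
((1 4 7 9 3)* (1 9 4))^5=((3 9)(4 7))^5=(3 9)(4 7)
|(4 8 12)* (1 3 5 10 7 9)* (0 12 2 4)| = 6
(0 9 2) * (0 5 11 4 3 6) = (0 9 2 5 11 4 3 6) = [9, 1, 5, 6, 3, 11, 0, 7, 8, 2, 10, 4]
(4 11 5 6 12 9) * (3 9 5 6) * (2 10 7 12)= (2 10 7 12 5 3 9 4 11 6)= [0, 1, 10, 9, 11, 3, 2, 12, 8, 4, 7, 6, 5]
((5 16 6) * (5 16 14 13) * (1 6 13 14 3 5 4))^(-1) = (1 4 13 16 6)(3 5)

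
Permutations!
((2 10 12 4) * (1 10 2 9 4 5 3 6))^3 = (1 5)(3 10)(4 9)(6 12)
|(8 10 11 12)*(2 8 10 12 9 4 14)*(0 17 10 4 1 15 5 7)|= 45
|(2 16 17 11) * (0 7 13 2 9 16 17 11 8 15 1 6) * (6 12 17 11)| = 40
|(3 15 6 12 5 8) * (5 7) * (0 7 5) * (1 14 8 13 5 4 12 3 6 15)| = |(15)(0 7)(1 14 8 6 3)(4 12)(5 13)| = 10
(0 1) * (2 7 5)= (0 1)(2 7 5)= [1, 0, 7, 3, 4, 2, 6, 5]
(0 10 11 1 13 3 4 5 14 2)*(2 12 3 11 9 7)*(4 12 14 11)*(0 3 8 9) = (14)(0 10)(1 13 4 5 11)(2 3 12 8 9 7) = [10, 13, 3, 12, 5, 11, 6, 2, 9, 7, 0, 1, 8, 4, 14]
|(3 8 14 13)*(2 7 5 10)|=|(2 7 5 10)(3 8 14 13)|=4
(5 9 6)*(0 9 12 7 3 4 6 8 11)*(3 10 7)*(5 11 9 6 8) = (0 6 11)(3 4 8 9 5 12)(7 10) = [6, 1, 2, 4, 8, 12, 11, 10, 9, 5, 7, 0, 3]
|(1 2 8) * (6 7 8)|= |(1 2 6 7 8)|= 5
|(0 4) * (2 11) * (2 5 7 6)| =|(0 4)(2 11 5 7 6)| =10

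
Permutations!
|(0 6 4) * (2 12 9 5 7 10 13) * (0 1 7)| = |(0 6 4 1 7 10 13 2 12 9 5)| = 11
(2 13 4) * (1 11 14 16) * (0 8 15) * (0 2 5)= (0 8 15 2 13 4 5)(1 11 14 16)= [8, 11, 13, 3, 5, 0, 6, 7, 15, 9, 10, 14, 12, 4, 16, 2, 1]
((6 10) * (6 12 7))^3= (6 7 12 10)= ((6 10 12 7))^3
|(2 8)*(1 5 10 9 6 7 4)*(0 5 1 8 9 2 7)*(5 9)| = 3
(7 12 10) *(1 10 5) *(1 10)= (5 10 7 12)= [0, 1, 2, 3, 4, 10, 6, 12, 8, 9, 7, 11, 5]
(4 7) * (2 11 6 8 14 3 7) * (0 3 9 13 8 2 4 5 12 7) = (0 3)(2 11 6)(5 12 7)(8 14 9 13) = [3, 1, 11, 0, 4, 12, 2, 5, 14, 13, 10, 6, 7, 8, 9]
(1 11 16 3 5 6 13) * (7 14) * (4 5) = [0, 11, 2, 4, 5, 6, 13, 14, 8, 9, 10, 16, 12, 1, 7, 15, 3] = (1 11 16 3 4 5 6 13)(7 14)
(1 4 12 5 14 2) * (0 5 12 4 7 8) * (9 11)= (0 5 14 2 1 7 8)(9 11)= [5, 7, 1, 3, 4, 14, 6, 8, 0, 11, 10, 9, 12, 13, 2]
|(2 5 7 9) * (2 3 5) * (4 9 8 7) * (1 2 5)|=|(1 2 5 4 9 3)(7 8)|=6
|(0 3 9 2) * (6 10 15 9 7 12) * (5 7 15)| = |(0 3 15 9 2)(5 7 12 6 10)| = 5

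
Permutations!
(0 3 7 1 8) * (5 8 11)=(0 3 7 1 11 5 8)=[3, 11, 2, 7, 4, 8, 6, 1, 0, 9, 10, 5]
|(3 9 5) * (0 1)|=6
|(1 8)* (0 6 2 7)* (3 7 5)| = 6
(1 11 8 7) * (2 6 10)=(1 11 8 7)(2 6 10)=[0, 11, 6, 3, 4, 5, 10, 1, 7, 9, 2, 8]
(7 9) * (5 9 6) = [0, 1, 2, 3, 4, 9, 5, 6, 8, 7] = (5 9 7 6)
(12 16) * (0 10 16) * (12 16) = (16)(0 10 12) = [10, 1, 2, 3, 4, 5, 6, 7, 8, 9, 12, 11, 0, 13, 14, 15, 16]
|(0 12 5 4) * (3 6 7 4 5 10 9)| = 8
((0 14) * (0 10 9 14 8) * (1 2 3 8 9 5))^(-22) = ((0 9 14 10 5 1 2 3 8))^(-22) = (0 1 9 2 14 3 10 8 5)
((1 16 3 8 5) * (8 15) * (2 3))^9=((1 16 2 3 15 8 5))^9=(1 2 15 5 16 3 8)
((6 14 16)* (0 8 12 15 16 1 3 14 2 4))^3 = ((0 8 12 15 16 6 2 4)(1 3 14))^3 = (0 15 2 8 16 4 12 6)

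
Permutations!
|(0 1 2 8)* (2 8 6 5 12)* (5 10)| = |(0 1 8)(2 6 10 5 12)| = 15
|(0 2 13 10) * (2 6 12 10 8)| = |(0 6 12 10)(2 13 8)| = 12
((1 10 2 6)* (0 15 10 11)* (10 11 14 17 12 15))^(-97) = (0 6 17 11 2 14 15 10 1 12)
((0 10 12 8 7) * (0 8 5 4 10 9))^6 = (4 12)(5 10)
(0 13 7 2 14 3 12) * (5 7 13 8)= (0 8 5 7 2 14 3 12)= [8, 1, 14, 12, 4, 7, 6, 2, 5, 9, 10, 11, 0, 13, 3]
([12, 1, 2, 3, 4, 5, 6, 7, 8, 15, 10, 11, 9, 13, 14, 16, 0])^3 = [15, 1, 2, 3, 4, 5, 6, 7, 8, 0, 10, 11, 16, 13, 14, 12, 9]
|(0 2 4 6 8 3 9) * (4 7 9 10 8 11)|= |(0 2 7 9)(3 10 8)(4 6 11)|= 12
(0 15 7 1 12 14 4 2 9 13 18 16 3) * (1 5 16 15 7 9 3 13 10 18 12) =(0 7 5 16 13 12 14 4 2 3)(9 10 18 15) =[7, 1, 3, 0, 2, 16, 6, 5, 8, 10, 18, 11, 14, 12, 4, 9, 13, 17, 15]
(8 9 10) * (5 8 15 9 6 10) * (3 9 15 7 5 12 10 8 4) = (15)(3 9 12 10 7 5 4)(6 8) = [0, 1, 2, 9, 3, 4, 8, 5, 6, 12, 7, 11, 10, 13, 14, 15]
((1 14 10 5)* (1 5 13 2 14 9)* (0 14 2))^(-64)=(14)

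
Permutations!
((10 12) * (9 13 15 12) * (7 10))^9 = (7 13)(9 12)(10 15)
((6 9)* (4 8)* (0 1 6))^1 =((0 1 6 9)(4 8))^1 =(0 1 6 9)(4 8)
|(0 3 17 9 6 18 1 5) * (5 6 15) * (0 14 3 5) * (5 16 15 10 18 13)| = 30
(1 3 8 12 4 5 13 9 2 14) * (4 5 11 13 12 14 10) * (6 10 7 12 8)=(1 3 6 10 4 11 13 9 2 7 12 5 8 14)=[0, 3, 7, 6, 11, 8, 10, 12, 14, 2, 4, 13, 5, 9, 1]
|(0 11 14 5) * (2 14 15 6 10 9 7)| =10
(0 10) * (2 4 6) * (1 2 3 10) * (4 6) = (0 1 2 6 3 10) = [1, 2, 6, 10, 4, 5, 3, 7, 8, 9, 0]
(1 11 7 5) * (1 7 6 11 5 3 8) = (1 5 7 3 8)(6 11) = [0, 5, 2, 8, 4, 7, 11, 3, 1, 9, 10, 6]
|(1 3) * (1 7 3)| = 2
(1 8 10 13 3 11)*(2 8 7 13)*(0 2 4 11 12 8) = [2, 7, 0, 12, 11, 5, 6, 13, 10, 9, 4, 1, 8, 3] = (0 2)(1 7 13 3 12 8 10 4 11)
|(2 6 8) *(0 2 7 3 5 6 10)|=|(0 2 10)(3 5 6 8 7)|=15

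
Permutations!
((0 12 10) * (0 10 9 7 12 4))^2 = (7 9 12)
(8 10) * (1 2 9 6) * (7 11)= (1 2 9 6)(7 11)(8 10)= [0, 2, 9, 3, 4, 5, 1, 11, 10, 6, 8, 7]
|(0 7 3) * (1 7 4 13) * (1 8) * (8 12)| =8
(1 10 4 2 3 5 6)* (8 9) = (1 10 4 2 3 5 6)(8 9) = [0, 10, 3, 5, 2, 6, 1, 7, 9, 8, 4]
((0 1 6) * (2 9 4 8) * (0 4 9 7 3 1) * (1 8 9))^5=(1 6 4 9)(2 7 3 8)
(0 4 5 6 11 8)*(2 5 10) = (0 4 10 2 5 6 11 8) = [4, 1, 5, 3, 10, 6, 11, 7, 0, 9, 2, 8]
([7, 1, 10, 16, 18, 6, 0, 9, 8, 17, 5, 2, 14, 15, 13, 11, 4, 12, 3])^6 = (0 13 6 14 5 12 10 17 2 9 11 7 15)(3 4)(16 18)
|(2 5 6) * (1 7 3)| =3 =|(1 7 3)(2 5 6)|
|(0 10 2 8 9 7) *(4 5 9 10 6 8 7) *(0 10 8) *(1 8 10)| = |(0 6)(1 8 10 2 7)(4 5 9)| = 30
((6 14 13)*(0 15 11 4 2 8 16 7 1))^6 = ((0 15 11 4 2 8 16 7 1)(6 14 13))^6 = (0 16 4)(1 8 11)(2 15 7)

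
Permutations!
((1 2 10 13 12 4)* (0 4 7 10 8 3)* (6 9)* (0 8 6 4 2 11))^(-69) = (0 2 6 9 4 1 11)(3 8)(7 12 13 10)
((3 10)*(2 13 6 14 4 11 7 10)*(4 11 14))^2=((2 13 6 4 14 11 7 10 3))^2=(2 6 14 7 3 13 4 11 10)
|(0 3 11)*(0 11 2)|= 3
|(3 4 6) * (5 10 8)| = |(3 4 6)(5 10 8)| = 3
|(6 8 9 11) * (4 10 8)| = 6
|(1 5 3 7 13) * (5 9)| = |(1 9 5 3 7 13)| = 6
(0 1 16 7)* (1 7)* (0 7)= [0, 16, 2, 3, 4, 5, 6, 7, 8, 9, 10, 11, 12, 13, 14, 15, 1]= (1 16)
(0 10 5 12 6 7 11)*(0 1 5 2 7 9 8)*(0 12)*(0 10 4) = [4, 5, 7, 3, 0, 10, 9, 11, 12, 8, 2, 1, 6] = (0 4)(1 5 10 2 7 11)(6 9 8 12)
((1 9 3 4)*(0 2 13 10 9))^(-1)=((0 2 13 10 9 3 4 1))^(-1)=(0 1 4 3 9 10 13 2)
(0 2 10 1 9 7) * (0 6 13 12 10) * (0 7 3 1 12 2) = (1 9 3)(2 7 6 13)(10 12) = [0, 9, 7, 1, 4, 5, 13, 6, 8, 3, 12, 11, 10, 2]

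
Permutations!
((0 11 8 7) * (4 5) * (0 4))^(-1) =((0 11 8 7 4 5))^(-1) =(0 5 4 7 8 11)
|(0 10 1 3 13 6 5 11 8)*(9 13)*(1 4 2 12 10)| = 36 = |(0 1 3 9 13 6 5 11 8)(2 12 10 4)|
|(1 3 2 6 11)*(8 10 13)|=15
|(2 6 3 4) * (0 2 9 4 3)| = 6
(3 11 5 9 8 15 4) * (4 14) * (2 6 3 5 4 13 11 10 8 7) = (2 6 3 10 8 15 14 13 11 4 5 9 7) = [0, 1, 6, 10, 5, 9, 3, 2, 15, 7, 8, 4, 12, 11, 13, 14]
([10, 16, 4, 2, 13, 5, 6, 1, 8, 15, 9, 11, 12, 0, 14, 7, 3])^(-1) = [13, 7, 3, 16, 2, 5, 6, 15, 8, 10, 0, 11, 12, 4, 14, 9, 1]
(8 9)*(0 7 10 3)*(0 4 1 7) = [0, 7, 2, 4, 1, 5, 6, 10, 9, 8, 3] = (1 7 10 3 4)(8 9)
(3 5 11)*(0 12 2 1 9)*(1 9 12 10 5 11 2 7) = (0 10 5 2 9)(1 12 7)(3 11) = [10, 12, 9, 11, 4, 2, 6, 1, 8, 0, 5, 3, 7]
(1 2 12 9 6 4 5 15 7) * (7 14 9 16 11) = (1 2 12 16 11 7)(4 5 15 14 9 6) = [0, 2, 12, 3, 5, 15, 4, 1, 8, 6, 10, 7, 16, 13, 9, 14, 11]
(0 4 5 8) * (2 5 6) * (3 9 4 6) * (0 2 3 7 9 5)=[6, 1, 0, 5, 7, 8, 3, 9, 2, 4]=(0 6 3 5 8 2)(4 7 9)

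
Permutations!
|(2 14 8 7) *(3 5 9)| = |(2 14 8 7)(3 5 9)| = 12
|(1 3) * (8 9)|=|(1 3)(8 9)|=2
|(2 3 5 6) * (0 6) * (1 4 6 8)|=|(0 8 1 4 6 2 3 5)|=8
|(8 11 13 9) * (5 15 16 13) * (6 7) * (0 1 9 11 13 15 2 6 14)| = |(0 1 9 8 13 11 5 2 6 7 14)(15 16)| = 22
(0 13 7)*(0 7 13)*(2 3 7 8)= (13)(2 3 7 8)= [0, 1, 3, 7, 4, 5, 6, 8, 2, 9, 10, 11, 12, 13]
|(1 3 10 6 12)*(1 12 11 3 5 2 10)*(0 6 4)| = |(12)(0 6 11 3 1 5 2 10 4)| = 9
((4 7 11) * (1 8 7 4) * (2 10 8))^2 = ((1 2 10 8 7 11))^2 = (1 10 7)(2 8 11)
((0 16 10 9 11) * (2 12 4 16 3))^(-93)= (0 10 12)(2 11 16)(3 9 4)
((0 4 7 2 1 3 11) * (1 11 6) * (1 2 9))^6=(0 6 9)(1 4 2)(3 7 11)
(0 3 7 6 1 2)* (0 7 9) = (0 3 9)(1 2 7 6) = [3, 2, 7, 9, 4, 5, 1, 6, 8, 0]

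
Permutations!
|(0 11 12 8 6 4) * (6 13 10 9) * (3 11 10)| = 5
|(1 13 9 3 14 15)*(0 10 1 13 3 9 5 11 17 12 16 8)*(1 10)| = |(0 1 3 14 15 13 5 11 17 12 16 8)| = 12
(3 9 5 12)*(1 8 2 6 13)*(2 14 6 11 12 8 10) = (1 10 2 11 12 3 9 5 8 14 6 13) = [0, 10, 11, 9, 4, 8, 13, 7, 14, 5, 2, 12, 3, 1, 6]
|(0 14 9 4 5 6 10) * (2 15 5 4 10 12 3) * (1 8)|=|(0 14 9 10)(1 8)(2 15 5 6 12 3)|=12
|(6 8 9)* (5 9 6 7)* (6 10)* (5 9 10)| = |(5 10 6 8)(7 9)| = 4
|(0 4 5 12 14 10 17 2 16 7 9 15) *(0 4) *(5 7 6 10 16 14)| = 12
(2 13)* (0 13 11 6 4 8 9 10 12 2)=(0 13)(2 11 6 4 8 9 10 12)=[13, 1, 11, 3, 8, 5, 4, 7, 9, 10, 12, 6, 2, 0]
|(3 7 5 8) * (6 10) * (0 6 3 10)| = |(0 6)(3 7 5 8 10)| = 10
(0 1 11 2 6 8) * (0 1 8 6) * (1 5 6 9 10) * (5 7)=(0 8 7 5 6 9 10 1 11 2)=[8, 11, 0, 3, 4, 6, 9, 5, 7, 10, 1, 2]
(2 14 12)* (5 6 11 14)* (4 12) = [0, 1, 5, 3, 12, 6, 11, 7, 8, 9, 10, 14, 2, 13, 4] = (2 5 6 11 14 4 12)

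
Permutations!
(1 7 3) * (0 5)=(0 5)(1 7 3)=[5, 7, 2, 1, 4, 0, 6, 3]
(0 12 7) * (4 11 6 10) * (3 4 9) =(0 12 7)(3 4 11 6 10 9) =[12, 1, 2, 4, 11, 5, 10, 0, 8, 3, 9, 6, 7]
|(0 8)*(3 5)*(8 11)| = 6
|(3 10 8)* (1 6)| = 6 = |(1 6)(3 10 8)|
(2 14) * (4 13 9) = (2 14)(4 13 9) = [0, 1, 14, 3, 13, 5, 6, 7, 8, 4, 10, 11, 12, 9, 2]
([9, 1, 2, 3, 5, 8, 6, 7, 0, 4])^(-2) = (0 5 9 8 4)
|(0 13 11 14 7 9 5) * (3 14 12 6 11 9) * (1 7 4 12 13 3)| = 10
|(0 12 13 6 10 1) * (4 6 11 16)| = 9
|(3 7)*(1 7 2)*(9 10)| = 4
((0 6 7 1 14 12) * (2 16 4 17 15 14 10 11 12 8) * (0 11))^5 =(2 14 17 16 8 15 4)(11 12) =((0 6 7 1 10)(2 16 4 17 15 14 8)(11 12))^5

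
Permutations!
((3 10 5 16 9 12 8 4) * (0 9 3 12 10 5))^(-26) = ((0 9 10)(3 5 16)(4 12 8))^(-26) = (0 9 10)(3 5 16)(4 12 8)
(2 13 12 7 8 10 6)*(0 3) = (0 3)(2 13 12 7 8 10 6) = [3, 1, 13, 0, 4, 5, 2, 8, 10, 9, 6, 11, 7, 12]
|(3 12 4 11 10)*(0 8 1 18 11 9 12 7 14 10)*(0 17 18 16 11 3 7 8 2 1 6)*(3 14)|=39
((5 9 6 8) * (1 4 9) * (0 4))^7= ((0 4 9 6 8 5 1))^7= (9)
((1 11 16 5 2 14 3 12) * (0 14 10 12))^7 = (16)(0 14 3)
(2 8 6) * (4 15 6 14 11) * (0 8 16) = (0 8 14 11 4 15 6 2 16) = [8, 1, 16, 3, 15, 5, 2, 7, 14, 9, 10, 4, 12, 13, 11, 6, 0]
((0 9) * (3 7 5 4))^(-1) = (0 9)(3 4 5 7)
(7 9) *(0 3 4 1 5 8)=(0 3 4 1 5 8)(7 9)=[3, 5, 2, 4, 1, 8, 6, 9, 0, 7]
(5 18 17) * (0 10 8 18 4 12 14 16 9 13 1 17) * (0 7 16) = (0 10 8 18 7 16 9 13 1 17 5 4 12 14) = [10, 17, 2, 3, 12, 4, 6, 16, 18, 13, 8, 11, 14, 1, 0, 15, 9, 5, 7]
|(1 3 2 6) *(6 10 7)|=|(1 3 2 10 7 6)|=6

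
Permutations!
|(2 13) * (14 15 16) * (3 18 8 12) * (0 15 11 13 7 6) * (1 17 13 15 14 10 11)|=8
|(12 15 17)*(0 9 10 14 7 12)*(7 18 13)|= 10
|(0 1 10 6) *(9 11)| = |(0 1 10 6)(9 11)| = 4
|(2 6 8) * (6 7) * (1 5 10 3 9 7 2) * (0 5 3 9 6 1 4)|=|(0 5 10 9 7 1 3 6 8 4)|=10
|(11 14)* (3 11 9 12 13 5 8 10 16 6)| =11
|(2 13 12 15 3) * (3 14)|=6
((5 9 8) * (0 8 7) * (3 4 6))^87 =((0 8 5 9 7)(3 4 6))^87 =(0 5 7 8 9)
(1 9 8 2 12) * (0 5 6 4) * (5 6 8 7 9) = (0 6 4)(1 5 8 2 12)(7 9) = [6, 5, 12, 3, 0, 8, 4, 9, 2, 7, 10, 11, 1]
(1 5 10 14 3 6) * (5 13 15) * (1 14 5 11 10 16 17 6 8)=(1 13 15 11 10 5 16 17 6 14 3 8)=[0, 13, 2, 8, 4, 16, 14, 7, 1, 9, 5, 10, 12, 15, 3, 11, 17, 6]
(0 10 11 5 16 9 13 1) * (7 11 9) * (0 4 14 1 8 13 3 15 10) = (1 4 14)(3 15 10 9)(5 16 7 11)(8 13) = [0, 4, 2, 15, 14, 16, 6, 11, 13, 3, 9, 5, 12, 8, 1, 10, 7]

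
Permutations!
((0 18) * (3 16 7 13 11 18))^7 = ((0 3 16 7 13 11 18))^7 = (18)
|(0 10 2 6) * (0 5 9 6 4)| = 12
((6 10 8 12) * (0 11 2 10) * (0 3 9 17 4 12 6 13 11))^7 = ((2 10 8 6 3 9 17 4 12 13 11))^7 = (2 4 6 11 17 8 13 9 10 12 3)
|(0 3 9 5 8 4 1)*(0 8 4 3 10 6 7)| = |(0 10 6 7)(1 8 3 9 5 4)| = 12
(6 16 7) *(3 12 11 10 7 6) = (3 12 11 10 7)(6 16) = [0, 1, 2, 12, 4, 5, 16, 3, 8, 9, 7, 10, 11, 13, 14, 15, 6]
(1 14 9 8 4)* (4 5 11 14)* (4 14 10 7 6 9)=(1 14 4)(5 11 10 7 6 9 8)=[0, 14, 2, 3, 1, 11, 9, 6, 5, 8, 7, 10, 12, 13, 4]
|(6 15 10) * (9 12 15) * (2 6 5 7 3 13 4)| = 11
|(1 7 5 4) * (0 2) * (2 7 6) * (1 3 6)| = |(0 7 5 4 3 6 2)| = 7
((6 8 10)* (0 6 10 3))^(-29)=(10)(0 3 8 6)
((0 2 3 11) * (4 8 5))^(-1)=(0 11 3 2)(4 5 8)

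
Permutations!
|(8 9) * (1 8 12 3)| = 5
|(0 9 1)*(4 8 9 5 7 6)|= 8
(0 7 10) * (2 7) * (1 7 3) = (0 2 3 1 7 10) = [2, 7, 3, 1, 4, 5, 6, 10, 8, 9, 0]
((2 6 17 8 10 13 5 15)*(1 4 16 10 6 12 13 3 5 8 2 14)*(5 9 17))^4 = (1 3 12 5 4 9 13 15 16 17 8 14 10 2 6)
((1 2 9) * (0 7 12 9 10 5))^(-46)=((0 7 12 9 1 2 10 5))^(-46)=(0 12 1 10)(2 5 7 9)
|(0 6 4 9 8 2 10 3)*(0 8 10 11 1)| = 10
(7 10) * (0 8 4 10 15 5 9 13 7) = (0 8 4 10)(5 9 13 7 15) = [8, 1, 2, 3, 10, 9, 6, 15, 4, 13, 0, 11, 12, 7, 14, 5]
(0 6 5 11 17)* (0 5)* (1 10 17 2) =(0 6)(1 10 17 5 11 2) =[6, 10, 1, 3, 4, 11, 0, 7, 8, 9, 17, 2, 12, 13, 14, 15, 16, 5]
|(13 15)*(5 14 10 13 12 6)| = 7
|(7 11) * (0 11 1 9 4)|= 6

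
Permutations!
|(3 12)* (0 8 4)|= |(0 8 4)(3 12)|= 6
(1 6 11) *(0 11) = [11, 6, 2, 3, 4, 5, 0, 7, 8, 9, 10, 1] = (0 11 1 6)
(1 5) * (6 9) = (1 5)(6 9) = [0, 5, 2, 3, 4, 1, 9, 7, 8, 6]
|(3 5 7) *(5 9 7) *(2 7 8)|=|(2 7 3 9 8)|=5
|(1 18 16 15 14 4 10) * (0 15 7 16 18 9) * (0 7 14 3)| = |(18)(0 15 3)(1 9 7 16 14 4 10)| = 21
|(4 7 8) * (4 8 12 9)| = 4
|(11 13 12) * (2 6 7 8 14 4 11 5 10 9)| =12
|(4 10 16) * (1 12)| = |(1 12)(4 10 16)| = 6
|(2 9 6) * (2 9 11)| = 2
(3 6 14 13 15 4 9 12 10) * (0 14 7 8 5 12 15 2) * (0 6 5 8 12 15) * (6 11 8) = [14, 1, 11, 5, 9, 15, 7, 12, 6, 0, 3, 8, 10, 2, 13, 4] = (0 14 13 2 11 8 6 7 12 10 3 5 15 4 9)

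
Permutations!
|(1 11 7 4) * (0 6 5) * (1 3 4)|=|(0 6 5)(1 11 7)(3 4)|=6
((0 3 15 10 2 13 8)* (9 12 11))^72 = (0 15 2 8 3 10 13)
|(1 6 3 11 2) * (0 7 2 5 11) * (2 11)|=|(0 7 11 5 2 1 6 3)|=8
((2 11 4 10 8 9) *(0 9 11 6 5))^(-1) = (0 5 6 2 9)(4 11 8 10)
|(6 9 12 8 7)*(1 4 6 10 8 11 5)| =21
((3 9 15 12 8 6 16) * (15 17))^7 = (3 16 6 8 12 15 17 9)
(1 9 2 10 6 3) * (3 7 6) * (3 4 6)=(1 9 2 10 4 6 7 3)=[0, 9, 10, 1, 6, 5, 7, 3, 8, 2, 4]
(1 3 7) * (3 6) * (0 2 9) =(0 2 9)(1 6 3 7) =[2, 6, 9, 7, 4, 5, 3, 1, 8, 0]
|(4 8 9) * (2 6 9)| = 5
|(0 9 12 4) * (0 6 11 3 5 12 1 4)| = 9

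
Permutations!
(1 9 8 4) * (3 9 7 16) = (1 7 16 3 9 8 4) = [0, 7, 2, 9, 1, 5, 6, 16, 4, 8, 10, 11, 12, 13, 14, 15, 3]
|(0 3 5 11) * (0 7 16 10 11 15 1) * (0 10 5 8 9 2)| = |(0 3 8 9 2)(1 10 11 7 16 5 15)| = 35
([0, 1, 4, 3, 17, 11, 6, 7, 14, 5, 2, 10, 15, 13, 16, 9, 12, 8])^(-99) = (2 5 12 8)(4 11 15 14)(9 16 17 10)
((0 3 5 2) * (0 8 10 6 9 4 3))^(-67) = ((2 8 10 6 9 4 3 5))^(-67) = (2 4 10 5 9 8 3 6)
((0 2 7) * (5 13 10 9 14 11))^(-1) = ((0 2 7)(5 13 10 9 14 11))^(-1) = (0 7 2)(5 11 14 9 10 13)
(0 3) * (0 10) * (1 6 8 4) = [3, 6, 2, 10, 1, 5, 8, 7, 4, 9, 0] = (0 3 10)(1 6 8 4)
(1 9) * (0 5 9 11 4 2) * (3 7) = (0 5 9 1 11 4 2)(3 7) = [5, 11, 0, 7, 2, 9, 6, 3, 8, 1, 10, 4]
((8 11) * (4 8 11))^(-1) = (11)(4 8)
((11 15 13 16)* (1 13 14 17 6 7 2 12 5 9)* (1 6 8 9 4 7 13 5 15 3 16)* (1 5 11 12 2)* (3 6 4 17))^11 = ((1 11 6 13 5 17 8 9 4 7)(3 16 12 15 14))^11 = (1 11 6 13 5 17 8 9 4 7)(3 16 12 15 14)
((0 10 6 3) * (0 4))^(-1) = (0 4 3 6 10) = ((0 10 6 3 4))^(-1)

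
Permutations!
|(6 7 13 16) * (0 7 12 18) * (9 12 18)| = |(0 7 13 16 6 18)(9 12)| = 6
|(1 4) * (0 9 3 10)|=|(0 9 3 10)(1 4)|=4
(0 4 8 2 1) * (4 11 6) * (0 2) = [11, 2, 1, 3, 8, 5, 4, 7, 0, 9, 10, 6] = (0 11 6 4 8)(1 2)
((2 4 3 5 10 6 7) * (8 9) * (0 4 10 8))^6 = (2 6)(7 10)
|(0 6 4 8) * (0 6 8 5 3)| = 6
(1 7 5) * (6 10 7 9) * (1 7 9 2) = (1 2)(5 7)(6 10 9) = [0, 2, 1, 3, 4, 7, 10, 5, 8, 6, 9]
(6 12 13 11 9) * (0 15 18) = (0 15 18)(6 12 13 11 9) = [15, 1, 2, 3, 4, 5, 12, 7, 8, 6, 10, 9, 13, 11, 14, 18, 16, 17, 0]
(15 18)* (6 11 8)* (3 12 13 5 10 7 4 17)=(3 12 13 5 10 7 4 17)(6 11 8)(15 18)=[0, 1, 2, 12, 17, 10, 11, 4, 6, 9, 7, 8, 13, 5, 14, 18, 16, 3, 15]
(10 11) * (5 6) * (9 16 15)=(5 6)(9 16 15)(10 11)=[0, 1, 2, 3, 4, 6, 5, 7, 8, 16, 11, 10, 12, 13, 14, 9, 15]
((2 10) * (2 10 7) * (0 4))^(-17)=(10)(0 4)(2 7)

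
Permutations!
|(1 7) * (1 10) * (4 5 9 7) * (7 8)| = 7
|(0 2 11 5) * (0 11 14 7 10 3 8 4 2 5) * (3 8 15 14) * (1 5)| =|(0 1 5 11)(2 3 15 14 7 10 8 4)| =8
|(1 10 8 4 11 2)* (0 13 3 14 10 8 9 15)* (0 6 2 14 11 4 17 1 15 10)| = |(0 13 3 11 14)(1 8 17)(2 15 6)(9 10)| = 30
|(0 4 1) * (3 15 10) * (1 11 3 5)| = |(0 4 11 3 15 10 5 1)| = 8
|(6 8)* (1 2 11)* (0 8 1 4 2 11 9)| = 8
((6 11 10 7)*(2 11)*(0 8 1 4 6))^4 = ((0 8 1 4 6 2 11 10 7))^4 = (0 6 7 4 10 1 11 8 2)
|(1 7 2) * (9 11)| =|(1 7 2)(9 11)| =6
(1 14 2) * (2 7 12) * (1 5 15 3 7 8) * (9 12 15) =(1 14 8)(2 5 9 12)(3 7 15) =[0, 14, 5, 7, 4, 9, 6, 15, 1, 12, 10, 11, 2, 13, 8, 3]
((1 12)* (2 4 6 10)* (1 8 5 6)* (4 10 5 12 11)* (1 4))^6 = ((1 11)(2 10)(5 6)(8 12))^6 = (12)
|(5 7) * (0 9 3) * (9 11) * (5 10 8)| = 4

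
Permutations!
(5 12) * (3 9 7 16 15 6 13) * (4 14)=(3 9 7 16 15 6 13)(4 14)(5 12)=[0, 1, 2, 9, 14, 12, 13, 16, 8, 7, 10, 11, 5, 3, 4, 6, 15]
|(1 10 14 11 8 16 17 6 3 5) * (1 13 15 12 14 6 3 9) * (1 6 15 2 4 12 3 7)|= 30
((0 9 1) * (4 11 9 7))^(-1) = (0 1 9 11 4 7)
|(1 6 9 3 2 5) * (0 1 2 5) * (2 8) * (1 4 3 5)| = |(0 4 3 1 6 9 5 8 2)| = 9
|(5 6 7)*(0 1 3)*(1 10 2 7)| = |(0 10 2 7 5 6 1 3)| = 8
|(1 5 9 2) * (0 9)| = 5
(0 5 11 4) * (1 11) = (0 5 1 11 4) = [5, 11, 2, 3, 0, 1, 6, 7, 8, 9, 10, 4]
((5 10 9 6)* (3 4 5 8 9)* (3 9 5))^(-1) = ((3 4)(5 10 9 6 8))^(-1) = (3 4)(5 8 6 9 10)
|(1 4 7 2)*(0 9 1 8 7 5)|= |(0 9 1 4 5)(2 8 7)|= 15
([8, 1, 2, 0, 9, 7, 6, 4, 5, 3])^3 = [7, 1, 2, 5, 0, 9, 6, 3, 4, 8]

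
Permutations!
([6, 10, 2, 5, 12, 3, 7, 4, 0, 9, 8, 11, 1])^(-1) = (0 8 10 1 12 4 7 6)(3 5)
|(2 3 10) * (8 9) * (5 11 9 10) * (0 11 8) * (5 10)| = |(0 11 9)(2 3 10)(5 8)| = 6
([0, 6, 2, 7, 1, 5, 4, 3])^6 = (7)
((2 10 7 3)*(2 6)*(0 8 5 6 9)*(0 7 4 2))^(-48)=(10)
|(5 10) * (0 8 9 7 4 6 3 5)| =|(0 8 9 7 4 6 3 5 10)| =9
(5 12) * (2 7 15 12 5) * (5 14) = (2 7 15 12)(5 14) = [0, 1, 7, 3, 4, 14, 6, 15, 8, 9, 10, 11, 2, 13, 5, 12]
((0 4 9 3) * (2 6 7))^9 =((0 4 9 3)(2 6 7))^9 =(0 4 9 3)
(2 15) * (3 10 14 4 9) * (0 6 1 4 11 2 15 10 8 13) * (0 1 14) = (15)(0 6 14 11 2 10)(1 4 9 3 8 13) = [6, 4, 10, 8, 9, 5, 14, 7, 13, 3, 0, 2, 12, 1, 11, 15]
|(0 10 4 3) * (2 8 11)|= |(0 10 4 3)(2 8 11)|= 12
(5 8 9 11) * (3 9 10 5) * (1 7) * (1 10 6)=[0, 7, 2, 9, 4, 8, 1, 10, 6, 11, 5, 3]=(1 7 10 5 8 6)(3 9 11)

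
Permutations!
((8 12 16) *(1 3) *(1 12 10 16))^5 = (1 12 3)(8 16 10)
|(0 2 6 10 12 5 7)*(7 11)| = |(0 2 6 10 12 5 11 7)| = 8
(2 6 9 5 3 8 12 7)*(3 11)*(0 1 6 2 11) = (0 1 6 9 5)(3 8 12 7 11) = [1, 6, 2, 8, 4, 0, 9, 11, 12, 5, 10, 3, 7]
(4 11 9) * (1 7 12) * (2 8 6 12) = (1 7 2 8 6 12)(4 11 9) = [0, 7, 8, 3, 11, 5, 12, 2, 6, 4, 10, 9, 1]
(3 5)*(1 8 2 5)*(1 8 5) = (1 5 3 8 2) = [0, 5, 1, 8, 4, 3, 6, 7, 2]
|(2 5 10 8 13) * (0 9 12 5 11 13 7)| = |(0 9 12 5 10 8 7)(2 11 13)| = 21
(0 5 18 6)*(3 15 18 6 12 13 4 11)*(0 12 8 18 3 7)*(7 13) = [5, 1, 2, 15, 11, 6, 12, 0, 18, 9, 10, 13, 7, 4, 14, 3, 16, 17, 8] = (0 5 6 12 7)(3 15)(4 11 13)(8 18)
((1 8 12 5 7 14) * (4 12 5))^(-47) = ((1 8 5 7 14)(4 12))^(-47) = (1 7 8 14 5)(4 12)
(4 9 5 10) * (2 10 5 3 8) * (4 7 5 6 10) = (2 4 9 3 8)(5 6 10 7) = [0, 1, 4, 8, 9, 6, 10, 5, 2, 3, 7]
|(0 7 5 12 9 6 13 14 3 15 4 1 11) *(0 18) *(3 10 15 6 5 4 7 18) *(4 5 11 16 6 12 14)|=|(0 18)(1 16 6 13 4)(3 12 9 11)(5 14 10 15 7)|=20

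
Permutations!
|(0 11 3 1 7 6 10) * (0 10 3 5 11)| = |(1 7 6 3)(5 11)| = 4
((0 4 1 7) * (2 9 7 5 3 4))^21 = (0 2 9 7)(1 5 3 4)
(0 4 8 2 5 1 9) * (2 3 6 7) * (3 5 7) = (0 4 8 5 1 9)(2 7)(3 6) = [4, 9, 7, 6, 8, 1, 3, 2, 5, 0]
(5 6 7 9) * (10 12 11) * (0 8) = (0 8)(5 6 7 9)(10 12 11) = [8, 1, 2, 3, 4, 6, 7, 9, 0, 5, 12, 10, 11]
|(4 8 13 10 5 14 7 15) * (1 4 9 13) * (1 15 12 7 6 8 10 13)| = 18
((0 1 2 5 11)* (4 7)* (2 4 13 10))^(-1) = (0 11 5 2 10 13 7 4 1)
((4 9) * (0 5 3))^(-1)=((0 5 3)(4 9))^(-1)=(0 3 5)(4 9)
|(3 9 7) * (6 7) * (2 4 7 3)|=|(2 4 7)(3 9 6)|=3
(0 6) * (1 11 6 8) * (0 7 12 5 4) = (0 8 1 11 6 7 12 5 4) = [8, 11, 2, 3, 0, 4, 7, 12, 1, 9, 10, 6, 5]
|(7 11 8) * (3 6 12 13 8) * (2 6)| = 8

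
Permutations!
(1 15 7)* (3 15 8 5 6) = (1 8 5 6 3 15 7) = [0, 8, 2, 15, 4, 6, 3, 1, 5, 9, 10, 11, 12, 13, 14, 7]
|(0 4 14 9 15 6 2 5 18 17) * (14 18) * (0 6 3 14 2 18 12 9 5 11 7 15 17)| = 7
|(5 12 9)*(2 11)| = |(2 11)(5 12 9)| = 6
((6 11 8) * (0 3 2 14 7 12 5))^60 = (0 7 3 12 2 5 14)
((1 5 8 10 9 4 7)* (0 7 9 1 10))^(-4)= ((0 7 10 1 5 8)(4 9))^(-4)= (0 10 5)(1 8 7)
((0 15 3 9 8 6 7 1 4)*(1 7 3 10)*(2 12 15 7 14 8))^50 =((0 7 14 8 6 3 9 2 12 15 10 1 4))^50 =(0 1 15 2 3 8 7 4 10 12 9 6 14)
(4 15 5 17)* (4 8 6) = [0, 1, 2, 3, 15, 17, 4, 7, 6, 9, 10, 11, 12, 13, 14, 5, 16, 8] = (4 15 5 17 8 6)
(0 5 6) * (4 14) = (0 5 6)(4 14) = [5, 1, 2, 3, 14, 6, 0, 7, 8, 9, 10, 11, 12, 13, 4]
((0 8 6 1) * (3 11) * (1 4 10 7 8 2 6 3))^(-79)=((0 2 6 4 10 7 8 3 11 1))^(-79)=(0 2 6 4 10 7 8 3 11 1)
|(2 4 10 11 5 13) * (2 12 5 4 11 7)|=15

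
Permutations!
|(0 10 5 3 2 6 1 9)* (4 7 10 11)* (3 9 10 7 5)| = |(0 11 4 5 9)(1 10 3 2 6)| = 5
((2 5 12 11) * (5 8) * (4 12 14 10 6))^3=(2 14 4)(5 6 11)(8 10 12)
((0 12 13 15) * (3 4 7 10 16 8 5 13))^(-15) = ((0 12 3 4 7 10 16 8 5 13 15))^(-15) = (0 8 4 15 16 3 13 10 12 5 7)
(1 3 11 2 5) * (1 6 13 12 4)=(1 3 11 2 5 6 13 12 4)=[0, 3, 5, 11, 1, 6, 13, 7, 8, 9, 10, 2, 4, 12]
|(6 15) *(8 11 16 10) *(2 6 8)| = 7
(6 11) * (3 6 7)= (3 6 11 7)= [0, 1, 2, 6, 4, 5, 11, 3, 8, 9, 10, 7]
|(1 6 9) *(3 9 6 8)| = 4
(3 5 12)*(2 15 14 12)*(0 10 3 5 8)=(0 10 3 8)(2 15 14 12 5)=[10, 1, 15, 8, 4, 2, 6, 7, 0, 9, 3, 11, 5, 13, 12, 14]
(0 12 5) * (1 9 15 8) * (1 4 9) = (0 12 5)(4 9 15 8) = [12, 1, 2, 3, 9, 0, 6, 7, 4, 15, 10, 11, 5, 13, 14, 8]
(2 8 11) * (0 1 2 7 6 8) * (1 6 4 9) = (0 6 8 11 7 4 9 1 2) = [6, 2, 0, 3, 9, 5, 8, 4, 11, 1, 10, 7]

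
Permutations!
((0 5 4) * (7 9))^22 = ((0 5 4)(7 9))^22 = (9)(0 5 4)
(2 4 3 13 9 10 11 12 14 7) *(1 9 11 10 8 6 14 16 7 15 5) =(1 9 8 6 14 15 5)(2 4 3 13 11 12 16 7) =[0, 9, 4, 13, 3, 1, 14, 2, 6, 8, 10, 12, 16, 11, 15, 5, 7]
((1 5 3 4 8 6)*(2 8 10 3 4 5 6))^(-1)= ((1 6)(2 8)(3 5 4 10))^(-1)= (1 6)(2 8)(3 10 4 5)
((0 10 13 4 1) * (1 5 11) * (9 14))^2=(14)(0 13 5 1 10 4 11)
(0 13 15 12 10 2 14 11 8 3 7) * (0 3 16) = (0 13 15 12 10 2 14 11 8 16)(3 7) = [13, 1, 14, 7, 4, 5, 6, 3, 16, 9, 2, 8, 10, 15, 11, 12, 0]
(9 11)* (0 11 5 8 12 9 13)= (0 11 13)(5 8 12 9)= [11, 1, 2, 3, 4, 8, 6, 7, 12, 5, 10, 13, 9, 0]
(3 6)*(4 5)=(3 6)(4 5)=[0, 1, 2, 6, 5, 4, 3]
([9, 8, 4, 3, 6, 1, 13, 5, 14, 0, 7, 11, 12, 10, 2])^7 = (0 9)(1 10 4 8 7 6 14 5 13 2)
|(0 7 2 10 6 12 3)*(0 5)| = |(0 7 2 10 6 12 3 5)| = 8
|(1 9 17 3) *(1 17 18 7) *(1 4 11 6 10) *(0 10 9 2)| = 12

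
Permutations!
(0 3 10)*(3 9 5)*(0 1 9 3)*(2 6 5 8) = (0 3 10 1 9 8 2 6 5) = [3, 9, 6, 10, 4, 0, 5, 7, 2, 8, 1]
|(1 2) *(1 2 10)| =2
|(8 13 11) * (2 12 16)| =3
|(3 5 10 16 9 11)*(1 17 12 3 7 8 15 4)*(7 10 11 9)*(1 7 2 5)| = 20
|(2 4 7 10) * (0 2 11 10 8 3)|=6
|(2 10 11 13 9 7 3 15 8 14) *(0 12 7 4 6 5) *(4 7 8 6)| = 14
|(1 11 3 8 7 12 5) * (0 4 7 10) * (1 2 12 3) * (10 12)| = 18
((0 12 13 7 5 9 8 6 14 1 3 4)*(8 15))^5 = (0 9 1 13 8 4 5 14 12 15 3 7 6)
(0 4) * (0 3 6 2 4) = (2 4 3 6) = [0, 1, 4, 6, 3, 5, 2]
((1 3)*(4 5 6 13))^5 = ((1 3)(4 5 6 13))^5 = (1 3)(4 5 6 13)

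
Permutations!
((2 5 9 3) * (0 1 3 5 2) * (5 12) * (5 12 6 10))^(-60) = (12)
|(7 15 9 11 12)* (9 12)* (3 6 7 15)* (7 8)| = 4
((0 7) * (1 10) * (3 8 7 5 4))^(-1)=(0 7 8 3 4 5)(1 10)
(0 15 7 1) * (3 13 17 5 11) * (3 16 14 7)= (0 15 3 13 17 5 11 16 14 7 1)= [15, 0, 2, 13, 4, 11, 6, 1, 8, 9, 10, 16, 12, 17, 7, 3, 14, 5]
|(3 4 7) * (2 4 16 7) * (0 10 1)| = |(0 10 1)(2 4)(3 16 7)| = 6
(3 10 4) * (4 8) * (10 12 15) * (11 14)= (3 12 15 10 8 4)(11 14)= [0, 1, 2, 12, 3, 5, 6, 7, 4, 9, 8, 14, 15, 13, 11, 10]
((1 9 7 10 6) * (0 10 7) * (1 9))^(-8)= (10)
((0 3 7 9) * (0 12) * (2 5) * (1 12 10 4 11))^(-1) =((0 3 7 9 10 4 11 1 12)(2 5))^(-1) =(0 12 1 11 4 10 9 7 3)(2 5)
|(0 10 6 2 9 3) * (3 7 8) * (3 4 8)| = |(0 10 6 2 9 7 3)(4 8)| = 14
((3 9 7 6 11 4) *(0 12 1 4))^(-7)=(0 1 3 7 11 12 4 9 6)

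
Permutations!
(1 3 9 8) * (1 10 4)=(1 3 9 8 10 4)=[0, 3, 2, 9, 1, 5, 6, 7, 10, 8, 4]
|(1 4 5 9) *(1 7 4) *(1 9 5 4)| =3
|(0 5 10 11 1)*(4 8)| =10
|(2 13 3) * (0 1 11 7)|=12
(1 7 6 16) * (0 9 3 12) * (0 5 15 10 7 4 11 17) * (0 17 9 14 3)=[14, 4, 2, 12, 11, 15, 16, 6, 8, 0, 7, 9, 5, 13, 3, 10, 1, 17]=(17)(0 14 3 12 5 15 10 7 6 16 1 4 11 9)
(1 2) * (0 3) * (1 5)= (0 3)(1 2 5)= [3, 2, 5, 0, 4, 1]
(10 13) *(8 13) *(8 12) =(8 13 10 12) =[0, 1, 2, 3, 4, 5, 6, 7, 13, 9, 12, 11, 8, 10]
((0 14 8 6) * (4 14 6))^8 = (4 8 14)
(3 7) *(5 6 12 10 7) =(3 5 6 12 10 7) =[0, 1, 2, 5, 4, 6, 12, 3, 8, 9, 7, 11, 10]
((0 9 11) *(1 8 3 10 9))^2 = (0 8 10 11 1 3 9)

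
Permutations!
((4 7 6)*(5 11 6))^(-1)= (4 6 11 5 7)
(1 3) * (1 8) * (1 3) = [0, 1, 2, 8, 4, 5, 6, 7, 3] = (3 8)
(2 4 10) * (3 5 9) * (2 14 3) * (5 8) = (2 4 10 14 3 8 5 9) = [0, 1, 4, 8, 10, 9, 6, 7, 5, 2, 14, 11, 12, 13, 3]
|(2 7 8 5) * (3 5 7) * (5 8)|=5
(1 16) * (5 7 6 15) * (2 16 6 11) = (1 6 15 5 7 11 2 16) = [0, 6, 16, 3, 4, 7, 15, 11, 8, 9, 10, 2, 12, 13, 14, 5, 1]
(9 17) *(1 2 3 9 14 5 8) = (1 2 3 9 17 14 5 8) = [0, 2, 3, 9, 4, 8, 6, 7, 1, 17, 10, 11, 12, 13, 5, 15, 16, 14]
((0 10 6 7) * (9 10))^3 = (0 6 9 7 10)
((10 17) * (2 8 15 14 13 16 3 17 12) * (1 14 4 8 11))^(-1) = (1 11 2 12 10 17 3 16 13 14)(4 15 8)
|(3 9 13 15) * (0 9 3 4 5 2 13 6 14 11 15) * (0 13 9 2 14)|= 20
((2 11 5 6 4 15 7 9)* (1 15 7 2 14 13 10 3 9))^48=(15)(3 13 9 10 14)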